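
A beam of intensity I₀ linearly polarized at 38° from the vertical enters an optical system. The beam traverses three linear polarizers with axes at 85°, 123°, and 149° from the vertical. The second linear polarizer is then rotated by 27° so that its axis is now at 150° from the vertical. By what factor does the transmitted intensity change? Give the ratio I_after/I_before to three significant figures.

I_new/I_old ≈ 0.356

Before rotation:
I₁ = I₀ cos²(85° − 38°) = I₀ cos²(47°) = 0.4651 I₀.
I₂ = I₁ cos²(123° − 85°) = 0.4651 I₀ · cos²(38°) = 0.2888 I₀.
I₃ = I₂ cos²(149° − 123°) = 0.2888 I₀ · cos²(26°) = 0.2333 I₀.
After rotation:
I₁ = I₀ cos²(85° − 38°) = I₀ cos²(47°) = 0.4651 I₀.
I₂ = I₁ cos²(150° − 85°) = 0.4651 I₀ · cos²(65°) = 0.08307 I₀.
I₃ = I₂ cos²(149° − 150°) = 0.08307 I₀ · cos²(1°) = 0.08305 I₀.
Ratio = 0.08305 / 0.2333 = 0.3559.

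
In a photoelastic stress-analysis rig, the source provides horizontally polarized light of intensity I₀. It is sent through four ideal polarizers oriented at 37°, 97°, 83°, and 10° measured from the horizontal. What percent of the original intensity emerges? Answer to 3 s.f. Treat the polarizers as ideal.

I₁ = I₀ cos²(37° − 0°) = I₀ cos²(37°) = 0.6378 I₀.
I₂ = I₁ cos²(97° − 37°) = 0.6378 I₀ · cos²(60°) = 0.1595 I₀.
I₃ = I₂ cos²(83° − 97°) = 0.1595 I₀ · cos²(14°) = 0.1501 I₀.
I₄ = I₃ cos²(10° − 83°) = 0.1501 I₀ · cos²(73°) = 0.01283 I₀.
That is 1.283% of the incident intensity.

≈ 1.28%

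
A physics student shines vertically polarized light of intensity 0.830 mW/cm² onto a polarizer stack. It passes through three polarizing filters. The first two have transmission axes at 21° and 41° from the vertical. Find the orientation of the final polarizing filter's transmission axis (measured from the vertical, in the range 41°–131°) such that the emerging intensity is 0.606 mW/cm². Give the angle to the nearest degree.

θ ≈ 54°

By Malus's law, I₁ = I₀ cos²(21° − 0°) = I₀ cos²(21°) = 0.8716 I₀.
I₂ = I₁ cos²(41° − 21°) = 0.8716 I₀ · cos²(20°) = 0.7696 I₀.
Target fraction: 0.606 / 0.830 mW/cm² = 0.7301 of I₀.
Need I₃/I₀ = 0.7301, so cos²(θ − 41°) = 0.7301 / 0.7696 = 0.9487.
θ − 41° = arccos(√0.9487) = 13.1°, giving θ ≈ 41 + 13.1 = 54.1°.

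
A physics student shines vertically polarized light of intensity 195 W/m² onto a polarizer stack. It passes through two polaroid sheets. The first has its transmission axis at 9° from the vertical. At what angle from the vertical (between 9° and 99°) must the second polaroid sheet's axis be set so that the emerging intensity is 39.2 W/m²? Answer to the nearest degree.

θ ≈ 72°

I₁ = I₀ cos²(9° − 0°) = I₀ cos²(9°) = 0.9755 I₀.
Target fraction: 39.2 / 195 W/m² = 0.201 of I₀.
Need I₂/I₀ = 0.201, so cos²(θ − 9°) = 0.201 / 0.9755 = 0.2061.
θ − 9° = arccos(√0.2061) = 63.0°, giving θ ≈ 9 + 63.0 = 72.0°.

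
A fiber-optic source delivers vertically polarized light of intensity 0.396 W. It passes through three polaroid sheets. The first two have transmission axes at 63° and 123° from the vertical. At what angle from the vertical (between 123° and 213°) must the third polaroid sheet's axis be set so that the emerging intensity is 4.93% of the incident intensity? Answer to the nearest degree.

θ ≈ 135°

I₁ = I₀ cos²(63° − 0°) = I₀ cos²(63°) = 0.2061 I₀.
I₂ = I₁ cos²(123° − 63°) = 0.2061 I₀ · cos²(60°) = 0.05153 I₀.
Need I₃/I₀ = 0.0493, so cos²(θ − 123°) = 0.0493 / 0.05153 = 0.9568.
θ − 123° = arccos(√0.9568) = 12.0°, giving θ ≈ 123 + 12.0 = 135.0°.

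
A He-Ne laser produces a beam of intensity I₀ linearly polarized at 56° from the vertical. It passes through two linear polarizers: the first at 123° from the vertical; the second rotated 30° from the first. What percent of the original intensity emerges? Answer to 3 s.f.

I₁ = I₀ cos²(123° − 56°) = I₀ cos²(67°) = 0.1527 I₀.
I₂ = I₁ cos²(30°) = 0.1527 · 0.75 I₀ = 0.1145 I₀.
That is 11.45% of the incident intensity.

≈ 11.5%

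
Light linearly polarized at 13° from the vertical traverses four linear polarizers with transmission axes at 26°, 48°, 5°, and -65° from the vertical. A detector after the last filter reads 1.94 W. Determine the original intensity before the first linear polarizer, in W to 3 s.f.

I₀ ≈ 38.0 W

I₁ = I₀ cos²(26° − 13°) = I₀ cos²(13°) = 0.9494 I₀.
I₂ = I₁ cos²(48° − 26°) = 0.9494 I₀ · cos²(22°) = 0.8162 I₀.
I₃ = I₂ cos²(5° − 48°) = 0.8162 I₀ · cos²(43°) = 0.4366 I₀.
I₄ = I₃ cos²(-65° − 5°) = 0.4366 I₀ · cos²(70°) = 0.05107 I₀.
So 1.94 W = 0.05107 I₀, giving I₀ = 1.94/0.05107 = 37.99 W.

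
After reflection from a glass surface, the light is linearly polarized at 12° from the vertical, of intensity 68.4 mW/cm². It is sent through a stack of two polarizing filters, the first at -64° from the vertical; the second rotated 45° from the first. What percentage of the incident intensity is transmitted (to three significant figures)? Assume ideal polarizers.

≈ 2.93%

By Malus's law, I₁ = 68.4 mW/cm² · cos²(76°) = 4.003 mW/cm².
I₂ = I₁ · cos²(45°) = 4.003 · 0.5 = 2.002 mW/cm².
That is 2.926% of the incident intensity.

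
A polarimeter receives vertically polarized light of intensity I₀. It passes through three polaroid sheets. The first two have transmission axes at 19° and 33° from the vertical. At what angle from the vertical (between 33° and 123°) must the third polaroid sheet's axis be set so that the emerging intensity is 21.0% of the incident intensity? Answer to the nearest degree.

θ ≈ 93°

I₁ = I₀ cos²(19° − 0°) = I₀ cos²(19°) = 0.894 I₀.
I₂ = I₁ cos²(33° − 19°) = 0.894 I₀ · cos²(14°) = 0.8417 I₀.
Need I₃/I₀ = 0.21, so cos²(θ − 33°) = 0.21 / 0.8417 = 0.2495.
θ − 33° = arccos(√0.2495) = 60.0°, giving θ ≈ 33 + 60.0 = 93.0°.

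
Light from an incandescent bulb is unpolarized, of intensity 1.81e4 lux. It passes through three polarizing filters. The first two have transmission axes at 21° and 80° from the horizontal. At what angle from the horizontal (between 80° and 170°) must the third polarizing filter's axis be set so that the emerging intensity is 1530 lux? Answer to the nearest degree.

Unpolarized light through the first polarizer → I₁ = ½ I₀, now polarized at 21°.
I₂ = I₁ cos²(80° − 21°) = 0.5 I₀ · cos²(59°) = 0.1326 I₀.
Target fraction: 1530 / 1.81e4 lux = 0.08453 of I₀.
Need I₃/I₀ = 0.08453, so cos²(θ − 80°) = 0.08453 / 0.1326 = 0.6373.
θ − 80° = arccos(√0.6373) = 37.0°, giving θ ≈ 80 + 37.0 = 117.0°.

θ ≈ 117°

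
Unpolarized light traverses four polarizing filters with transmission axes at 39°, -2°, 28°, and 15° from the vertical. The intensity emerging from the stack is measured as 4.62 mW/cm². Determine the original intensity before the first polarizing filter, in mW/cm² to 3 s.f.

I₀ ≈ 22.8 mW/cm²

Unpolarized light through the first polarizer → I₁ = ½ I₀, now polarized at 39°.
I₂ = I₁ cos²(-2° − 39°) = 0.5 I₀ · cos²(41°) = 0.2848 I₀.
I₃ = I₂ cos²(28° + 2°) = 0.2848 I₀ · cos²(30°) = 0.2136 I₀.
I₄ = I₃ cos²(15° − 28°) = 0.2136 I₀ · cos²(13°) = 0.2028 I₀.
So 4.62 mW/cm² = 0.2028 I₀, giving I₀ = 4.62/0.2028 = 22.78 mW/cm².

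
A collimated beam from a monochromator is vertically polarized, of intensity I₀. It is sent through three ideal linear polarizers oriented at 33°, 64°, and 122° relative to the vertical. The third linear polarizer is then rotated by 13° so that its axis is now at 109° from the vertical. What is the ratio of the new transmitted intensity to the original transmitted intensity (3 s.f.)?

Before rotation:
By Malus's law, I₁ = I₀ cos²(33° − 0°) = I₀ cos²(33°) = 0.7034 I₀.
I₂ = I₁ cos²(64° − 33°) = 0.7034 I₀ · cos²(31°) = 0.5168 I₀.
I₃ = I₂ cos²(122° − 64°) = 0.5168 I₀ · cos²(58°) = 0.1451 I₀.
After rotation:
I₁ = I₀ cos²(33° − 0°) = I₀ cos²(33°) = 0.7034 I₀.
I₂ = I₁ cos²(64° − 33°) = 0.7034 I₀ · cos²(31°) = 0.5168 I₀.
I₃ = I₂ cos²(109° − 64°) = 0.5168 I₀ · cos²(45°) = 0.2584 I₀.
Ratio = 0.2584 / 0.1451 = 1.781.

I_new/I_old ≈ 1.78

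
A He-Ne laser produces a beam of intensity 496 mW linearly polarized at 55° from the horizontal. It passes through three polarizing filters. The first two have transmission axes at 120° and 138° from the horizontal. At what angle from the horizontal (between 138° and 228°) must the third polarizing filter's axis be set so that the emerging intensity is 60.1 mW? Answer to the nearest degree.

By Malus's law, I₁ = I₀ cos²(120° − 55°) = I₀ cos²(65°) = 0.1786 I₀.
I₂ = I₁ cos²(138° − 120°) = 0.1786 I₀ · cos²(18°) = 0.1616 I₀.
Target fraction: 60.1 / 496 mW = 0.1212 of I₀.
Need I₃/I₀ = 0.1212, so cos²(θ − 138°) = 0.1212 / 0.1616 = 0.75.
θ − 138° = arccos(√0.75) = 30.0°, giving θ ≈ 138 + 30.0 = 168.0°.

θ ≈ 168°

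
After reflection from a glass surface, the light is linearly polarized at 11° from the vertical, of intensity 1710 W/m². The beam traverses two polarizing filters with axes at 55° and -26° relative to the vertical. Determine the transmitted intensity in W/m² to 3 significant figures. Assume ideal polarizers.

By Malus's law, I₁ = 1710 W/m² · cos²(44°) = 884.8 W/m².
I₂ = I₁ · cos²(81°) = 884.8 · 0.02447 = 21.65 W/m².

I ≈ 21.7 W/m²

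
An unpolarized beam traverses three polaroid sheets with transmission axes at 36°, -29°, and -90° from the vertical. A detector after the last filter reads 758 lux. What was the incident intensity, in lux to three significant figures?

I₀ ≈ 3.61e4 lux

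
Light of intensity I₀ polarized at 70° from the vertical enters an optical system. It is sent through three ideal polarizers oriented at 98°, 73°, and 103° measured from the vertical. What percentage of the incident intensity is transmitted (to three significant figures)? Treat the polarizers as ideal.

≈ 48.0%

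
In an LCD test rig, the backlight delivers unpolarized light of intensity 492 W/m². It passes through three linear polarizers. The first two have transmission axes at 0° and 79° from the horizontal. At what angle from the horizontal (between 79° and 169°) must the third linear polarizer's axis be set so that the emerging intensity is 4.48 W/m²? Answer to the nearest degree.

θ ≈ 124°

Unpolarized light through the first polarizer → I₁ = ½ I₀, now polarized at 0°.
I₂ = I₁ cos²(79° − 0°) = 0.5 I₀ · cos²(79°) = 0.0182 I₀.
Target fraction: 4.48 / 492 W/m² = 0.009106 of I₀.
Need I₃/I₀ = 0.009106, so cos²(θ − 79°) = 0.009106 / 0.0182 = 0.5002.
θ − 79° = arccos(√0.5002) = 45.0°, giving θ ≈ 79 + 45.0 = 124.0°.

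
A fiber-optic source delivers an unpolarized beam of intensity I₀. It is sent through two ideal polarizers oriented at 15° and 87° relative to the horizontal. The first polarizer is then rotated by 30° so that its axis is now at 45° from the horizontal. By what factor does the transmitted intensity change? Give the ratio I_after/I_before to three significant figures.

I_new/I_old ≈ 5.78

Before rotation:
Unpolarized light through the first polarizer → I₁ = ½ I₀, now polarized at 15°.
I₂ = I₁ cos²(87° − 15°) = 0.5 I₀ · cos²(72°) = 0.04775 I₀.
After rotation:
Unpolarized light through the first polarizer → I₁ = ½ I₀, now polarized at 45°.
I₂ = I₁ cos²(87° − 45°) = 0.5 I₀ · cos²(42°) = 0.2761 I₀.
Ratio = 0.2761 / 0.04775 = 5.783.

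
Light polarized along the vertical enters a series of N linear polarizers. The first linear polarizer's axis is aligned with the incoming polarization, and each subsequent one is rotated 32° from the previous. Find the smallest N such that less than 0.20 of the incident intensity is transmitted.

N = 6

First polarizer is aligned with the polarization: full transmission.
Each further stage multiplies by cos²(32°) = 0.7192.
After N polarizers: T = 0.7192^(N−1). Require T < 0.20 ⇒ N−1 > ln(0.20)/ln(0.7192) = 4.88, so N−1 ≥ 5 and N = 6.
Check: N=6 gives T = 0.1924 < 0.20; N=5 gives T = 0.2675.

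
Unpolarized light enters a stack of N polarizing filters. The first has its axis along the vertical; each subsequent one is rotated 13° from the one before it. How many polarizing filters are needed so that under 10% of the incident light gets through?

N = 32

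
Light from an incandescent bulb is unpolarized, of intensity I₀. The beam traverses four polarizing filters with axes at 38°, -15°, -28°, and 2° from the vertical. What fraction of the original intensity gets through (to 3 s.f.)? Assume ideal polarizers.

≈ 0.129 I₀

Unpolarized light through the first polarizer → I₁ = ½ I₀, now polarized at 38°.
I₂ = I₁ cos²(-15° − 38°) = 0.5 I₀ · cos²(53°) = 0.1811 I₀.
I₃ = I₂ cos²(-28° + 15°) = 0.1811 I₀ · cos²(13°) = 0.1719 I₀.
I₄ = I₃ cos²(2° + 28°) = 0.1719 I₀ · cos²(30°) = 0.1289 I₀.
Transmitted fraction = 0.1289.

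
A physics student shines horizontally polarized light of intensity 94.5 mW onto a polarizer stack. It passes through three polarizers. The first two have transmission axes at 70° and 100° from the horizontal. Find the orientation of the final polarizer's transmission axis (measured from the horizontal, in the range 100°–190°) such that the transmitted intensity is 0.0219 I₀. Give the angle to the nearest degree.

By Malus's law, I₁ = I₀ cos²(70° − 0°) = I₀ cos²(70°) = 0.117 I₀.
I₂ = I₁ cos²(100° − 70°) = 0.117 I₀ · cos²(30°) = 0.08773 I₀.
Need I₃/I₀ = 0.0219, so cos²(θ − 100°) = 0.0219 / 0.08773 = 0.2496.
θ − 100° = arccos(√0.2496) = 60.0°, giving θ ≈ 100 + 60.0 = 160.0°.

θ ≈ 160°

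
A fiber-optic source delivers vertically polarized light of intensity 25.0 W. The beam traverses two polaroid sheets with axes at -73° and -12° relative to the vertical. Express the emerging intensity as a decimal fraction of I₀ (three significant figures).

I/I₀ ≈ 0.0201

I₁ = 25.0 W · cos²(73°) = 2.137 W.
I₂ = I₁ · cos²(61°) = 2.137 · 0.235 = 0.5023 W.
Transmitted fraction = 0.02009.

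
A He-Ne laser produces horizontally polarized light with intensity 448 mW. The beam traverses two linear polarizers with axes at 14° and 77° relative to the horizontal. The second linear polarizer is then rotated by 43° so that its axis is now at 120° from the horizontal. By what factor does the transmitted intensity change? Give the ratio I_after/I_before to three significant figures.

I_new/I_old ≈ 0.369

Before rotation:
I₁ = I₀ cos²(14° − 0°) = I₀ cos²(14°) = 0.9415 I₀.
I₂ = I₁ cos²(77° − 14°) = 0.9415 I₀ · cos²(63°) = 0.194 I₀.
After rotation:
I₁ = I₀ cos²(14° − 0°) = I₀ cos²(14°) = 0.9415 I₀.
Angle between axes 1 and 2: 74°. I₂ = 0.9415 I₀ · cos²(74°) = 0.07153 I₀.
Ratio = 0.07153 / 0.194 = 0.3686.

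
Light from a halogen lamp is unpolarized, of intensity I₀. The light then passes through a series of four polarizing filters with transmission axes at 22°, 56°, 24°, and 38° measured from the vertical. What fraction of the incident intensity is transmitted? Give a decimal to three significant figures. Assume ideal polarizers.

Unpolarized light through the first polarizer → I₁ = ½ I₀, now polarized at 22°.
I₂ = I₁ cos²(56° − 22°) = 0.5 I₀ · cos²(34°) = 0.3437 I₀.
I₃ = I₂ cos²(24° − 56°) = 0.3437 I₀ · cos²(32°) = 0.2471 I₀.
I₄ = I₃ cos²(38° − 24°) = 0.2471 I₀ · cos²(14°) = 0.2327 I₀.
Transmitted fraction = 0.2327.

≈ 0.233 I₀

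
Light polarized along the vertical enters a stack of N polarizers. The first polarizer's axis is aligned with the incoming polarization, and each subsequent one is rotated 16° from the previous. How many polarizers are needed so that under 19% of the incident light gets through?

N = 23

First polarizer is aligned with the polarization: full transmission.
Each further stage multiplies by cos²(16°) = 0.924.
After N polarizers: T = 0.924^(N−1). Require T < 0.19 ⇒ N−1 > ln(0.19)/ln(0.924) = 21.02, so N−1 ≥ 22 and N = 23.
Check: N=23 gives T = 0.1758 < 0.19; N=22 gives T = 0.1903.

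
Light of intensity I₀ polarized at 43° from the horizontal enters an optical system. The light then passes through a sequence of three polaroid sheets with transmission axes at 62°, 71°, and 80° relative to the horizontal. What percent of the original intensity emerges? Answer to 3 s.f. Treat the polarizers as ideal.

≈ 85.1%

I₁ = I₀ cos²(62° − 43°) = I₀ cos²(19°) = 0.894 I₀.
I₂ = I₁ cos²(71° − 62°) = 0.894 I₀ · cos²(9°) = 0.8721 I₀.
I₃ = I₂ cos²(80° − 71°) = 0.8721 I₀ · cos²(9°) = 0.8508 I₀.
That is 85.08% of the incident intensity.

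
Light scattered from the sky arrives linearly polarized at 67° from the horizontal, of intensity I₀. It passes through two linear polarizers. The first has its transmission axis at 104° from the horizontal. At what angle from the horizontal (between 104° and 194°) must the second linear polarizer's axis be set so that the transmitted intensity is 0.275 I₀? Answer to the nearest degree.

I₁ = I₀ cos²(104° − 67°) = I₀ cos²(37°) = 0.6378 I₀.
Need I₂/I₀ = 0.275, so cos²(θ − 104°) = 0.275 / 0.6378 = 0.4312.
θ − 104° = arccos(√0.4312) = 49.0°, giving θ ≈ 104 + 49.0 = 153.0°.

θ ≈ 153°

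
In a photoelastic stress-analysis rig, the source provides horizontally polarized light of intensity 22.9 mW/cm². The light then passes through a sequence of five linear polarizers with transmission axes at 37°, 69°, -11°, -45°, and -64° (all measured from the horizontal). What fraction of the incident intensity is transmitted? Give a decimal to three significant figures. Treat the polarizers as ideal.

I/I₀ ≈ 0.00850

I₁ = 22.9 mW/cm² · cos²(37°) = 14.61 mW/cm².
I₂ = I₁ · cos²(32°) = 14.61 · 0.7192 = 10.5 mW/cm².
I₃ = I₂ · cos²(80°) = 10.5 · 0.03015 = 0.3167 mW/cm².
I₄ = I₃ · cos²(34°) = 0.3167 · 0.6873 = 0.2177 mW/cm².
I₅ = I₄ · cos²(19°) = 0.2177 · 0.894 = 0.1946 mW/cm².
Transmitted fraction = 0.008499.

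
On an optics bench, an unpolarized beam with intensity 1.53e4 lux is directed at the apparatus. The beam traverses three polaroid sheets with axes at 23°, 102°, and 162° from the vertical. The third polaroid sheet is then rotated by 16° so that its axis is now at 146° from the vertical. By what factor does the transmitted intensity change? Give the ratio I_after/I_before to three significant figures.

Before rotation:
Unpolarized light through the first polarizer → I₁ = ½ I₀, now polarized at 23°.
I₂ = I₁ cos²(102° − 23°) = 0.5 I₀ · cos²(79°) = 0.0182 I₀.
I₃ = I₂ cos²(162° − 102°) = 0.0182 I₀ · cos²(60°) = 0.004551 I₀.
After rotation:
Unpolarized light through the first polarizer → I₁ = ½ I₀, now polarized at 23°.
I₂ = I₁ cos²(102° − 23°) = 0.5 I₀ · cos²(79°) = 0.0182 I₀.
I₃ = I₂ cos²(146° − 102°) = 0.0182 I₀ · cos²(44°) = 0.00942 I₀.
Ratio = 0.00942 / 0.004551 = 2.07.

I_new/I_old ≈ 2.07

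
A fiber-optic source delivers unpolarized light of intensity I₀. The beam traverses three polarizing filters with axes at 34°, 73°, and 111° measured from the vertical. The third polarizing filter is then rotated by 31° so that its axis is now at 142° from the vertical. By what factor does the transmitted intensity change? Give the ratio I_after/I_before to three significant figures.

I_new/I_old ≈ 0.207

Before rotation:
Unpolarized light through the first polarizer → I₁ = ½ I₀, now polarized at 34°.
I₂ = I₁ cos²(73° − 34°) = 0.5 I₀ · cos²(39°) = 0.302 I₀.
I₃ = I₂ cos²(111° − 73°) = 0.302 I₀ · cos²(38°) = 0.1875 I₀.
After rotation:
Unpolarized light through the first polarizer → I₁ = ½ I₀, now polarized at 34°.
I₂ = I₁ cos²(73° − 34°) = 0.5 I₀ · cos²(39°) = 0.302 I₀.
I₃ = I₂ cos²(142° − 73°) = 0.302 I₀ · cos²(69°) = 0.03878 I₀.
Ratio = 0.03878 / 0.1875 = 0.2068.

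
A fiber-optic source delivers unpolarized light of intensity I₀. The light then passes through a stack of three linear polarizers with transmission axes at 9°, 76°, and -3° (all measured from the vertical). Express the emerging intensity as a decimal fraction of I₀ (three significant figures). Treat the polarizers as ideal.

≈ 0.00278 I₀

Unpolarized light through the first polarizer → I₁ = ½ I₀, now polarized at 9°.
I₂ = I₁ cos²(76° − 9°) = 0.5 I₀ · cos²(67°) = 0.07634 I₀.
I₃ = I₂ cos²(-3° − 76°) = 0.07634 I₀ · cos²(79°) = 0.002779 I₀.
Transmitted fraction = 0.002779.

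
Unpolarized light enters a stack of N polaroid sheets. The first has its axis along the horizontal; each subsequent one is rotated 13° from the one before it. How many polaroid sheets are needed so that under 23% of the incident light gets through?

First polarizer halves the unpolarized light: factor 1/2.
Each further stage multiplies by cos²(13°) = 0.9494.
After N polarizers: T = 0.5·0.9494^(N−1). Require T < 0.23 ⇒ N−1 > ln(0.23/0.5)/ln(0.9494) = 14.95, so N−1 ≥ 15 and N = 16.
Check: N=16 gives T = 0.2294 < 0.23; N=15 gives T = 0.2417.

N = 16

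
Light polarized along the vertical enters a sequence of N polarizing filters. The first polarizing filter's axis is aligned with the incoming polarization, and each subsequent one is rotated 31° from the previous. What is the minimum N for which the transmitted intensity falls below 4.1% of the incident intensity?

First polarizer is aligned with the polarization: full transmission.
Each further stage multiplies by cos²(31°) = 0.7347.
After N polarizers: T = 0.7347^(N−1). Require T < 0.041 ⇒ N−1 > ln(0.041)/ln(0.7347) = 10.36, so N−1 ≥ 11 and N = 12.
Check: N=12 gives T = 0.03369 < 0.041; N=11 gives T = 0.04585.

N = 12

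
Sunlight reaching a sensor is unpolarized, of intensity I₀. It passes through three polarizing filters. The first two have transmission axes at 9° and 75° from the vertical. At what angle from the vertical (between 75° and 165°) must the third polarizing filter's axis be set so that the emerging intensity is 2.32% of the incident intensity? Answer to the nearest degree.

Unpolarized light through the first polarizer → I₁ = ½ I₀, now polarized at 9°.
I₂ = I₁ cos²(75° − 9°) = 0.5 I₀ · cos²(66°) = 0.08272 I₀.
Need I₃/I₀ = 0.0232, so cos²(θ − 75°) = 0.0232 / 0.08272 = 0.2805.
θ − 75° = arccos(√0.2805) = 58.0°, giving θ ≈ 75 + 58.0 = 133.0°.

θ ≈ 133°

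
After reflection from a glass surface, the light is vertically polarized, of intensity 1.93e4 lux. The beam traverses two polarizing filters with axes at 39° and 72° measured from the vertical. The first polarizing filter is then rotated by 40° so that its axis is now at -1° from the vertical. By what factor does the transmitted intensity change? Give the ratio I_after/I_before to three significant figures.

Before rotation:
I₁ = I₀ cos²(39° − 0°) = I₀ cos²(39°) = 0.604 I₀.
I₂ = I₁ cos²(72° − 39°) = 0.604 I₀ · cos²(33°) = 0.4248 I₀.
After rotation:
I₁ = I₀ cos²(-1° − 0°) = I₀ cos²(1°) = 0.9997 I₀.
I₂ = I₁ cos²(72° + 1°) = 0.9997 I₀ · cos²(73°) = 0.08546 I₀.
Ratio = 0.08546 / 0.4248 = 0.2012.

I_new/I_old ≈ 0.201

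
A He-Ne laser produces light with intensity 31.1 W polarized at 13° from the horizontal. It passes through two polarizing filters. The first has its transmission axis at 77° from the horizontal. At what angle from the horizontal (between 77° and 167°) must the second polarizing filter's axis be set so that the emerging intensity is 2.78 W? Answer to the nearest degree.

θ ≈ 124°

I₁ = I₀ cos²(77° − 13°) = I₀ cos²(64°) = 0.1922 I₀.
Target fraction: 2.78 / 31.1 W = 0.08939 of I₀.
Need I₂/I₀ = 0.08939, so cos²(θ − 77°) = 0.08939 / 0.1922 = 0.4652.
θ − 77° = arccos(√0.4652) = 47.0°, giving θ ≈ 77 + 47.0 = 124.0°.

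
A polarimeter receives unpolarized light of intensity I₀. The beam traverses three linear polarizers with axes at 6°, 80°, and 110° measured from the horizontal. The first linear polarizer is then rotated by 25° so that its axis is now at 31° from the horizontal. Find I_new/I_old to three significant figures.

I_new/I_old ≈ 5.67

Before rotation:
Unpolarized light through the first polarizer → I₁ = ½ I₀, now polarized at 6°.
I₂ = I₁ cos²(80° − 6°) = 0.5 I₀ · cos²(74°) = 0.03799 I₀.
I₃ = I₂ cos²(110° − 80°) = 0.03799 I₀ · cos²(30°) = 0.02849 I₀.
After rotation:
Unpolarized light through the first polarizer → I₁ = ½ I₀, now polarized at 31°.
I₂ = I₁ cos²(80° − 31°) = 0.5 I₀ · cos²(49°) = 0.2152 I₀.
I₃ = I₂ cos²(110° − 80°) = 0.2152 I₀ · cos²(30°) = 0.1614 I₀.
Ratio = 0.1614 / 0.02849 = 5.665.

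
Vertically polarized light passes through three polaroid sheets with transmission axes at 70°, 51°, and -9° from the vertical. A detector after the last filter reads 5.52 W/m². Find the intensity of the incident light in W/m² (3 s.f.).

I₀ ≈ 211 W/m²

I₁ = I₀ cos²(70° − 0°) = I₀ cos²(70°) = 0.117 I₀.
I₂ = I₁ cos²(51° − 70°) = 0.117 I₀ · cos²(19°) = 0.1046 I₀.
I₃ = I₂ cos²(-9° − 51°) = 0.1046 I₀ · cos²(60°) = 0.02614 I₀.
So 5.52 W/m² = 0.02614 I₀, giving I₀ = 5.52/0.02614 = 211.1 W/m².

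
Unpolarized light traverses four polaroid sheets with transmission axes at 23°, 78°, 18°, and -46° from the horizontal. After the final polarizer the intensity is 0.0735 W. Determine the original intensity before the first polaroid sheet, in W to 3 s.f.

I₀ ≈ 9.30 W

Unpolarized light through the first polarizer → I₁ = ½ I₀, now polarized at 23°.
I₂ = I₁ cos²(78° − 23°) = 0.5 I₀ · cos²(55°) = 0.1645 I₀.
I₃ = I₂ cos²(18° − 78°) = 0.1645 I₀ · cos²(60°) = 0.04112 I₀.
I₄ = I₃ cos²(-46° − 18°) = 0.04112 I₀ · cos²(64°) = 0.007903 I₀.
So 0.0735 W = 0.007903 I₀, giving I₀ = 0.0735/0.007903 = 9.301 W.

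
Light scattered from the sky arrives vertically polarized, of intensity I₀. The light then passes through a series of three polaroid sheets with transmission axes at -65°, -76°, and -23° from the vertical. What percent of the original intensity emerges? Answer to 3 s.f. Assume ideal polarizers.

By Malus's law, I₁ = I₀ cos²(-65° − 0°) = I₀ cos²(65°) = 0.1786 I₀.
I₂ = I₁ cos²(-76° + 65°) = 0.1786 I₀ · cos²(11°) = 0.1721 I₀.
I₃ = I₂ cos²(-23° + 76°) = 0.1721 I₀ · cos²(53°) = 0.06233 I₀.
That is 6.233% of the incident intensity.

≈ 6.23%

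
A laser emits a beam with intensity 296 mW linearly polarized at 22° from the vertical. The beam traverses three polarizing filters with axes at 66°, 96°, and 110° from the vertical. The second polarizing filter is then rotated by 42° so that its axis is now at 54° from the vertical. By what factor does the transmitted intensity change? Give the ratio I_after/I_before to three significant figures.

I_new/I_old ≈ 0.424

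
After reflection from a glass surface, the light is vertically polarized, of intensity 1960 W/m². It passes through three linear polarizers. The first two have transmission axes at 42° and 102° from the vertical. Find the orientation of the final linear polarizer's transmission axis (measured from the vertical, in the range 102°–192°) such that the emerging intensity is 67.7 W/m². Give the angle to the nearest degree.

θ ≈ 162°

I₁ = I₀ cos²(42° − 0°) = I₀ cos²(42°) = 0.5523 I₀.
I₂ = I₁ cos²(102° − 42°) = 0.5523 I₀ · cos²(60°) = 0.1381 I₀.
Target fraction: 67.7 / 1960 W/m² = 0.03454 of I₀.
Need I₃/I₀ = 0.03454, so cos²(θ − 102°) = 0.03454 / 0.1381 = 0.2502.
θ − 102° = arccos(√0.2502) = 60.0°, giving θ ≈ 102 + 60.0 = 162.0°.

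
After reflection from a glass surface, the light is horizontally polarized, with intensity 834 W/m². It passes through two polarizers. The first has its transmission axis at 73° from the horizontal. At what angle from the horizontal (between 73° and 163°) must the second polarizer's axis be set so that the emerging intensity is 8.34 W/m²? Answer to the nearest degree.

I₁ = I₀ cos²(73° − 0°) = I₀ cos²(73°) = 0.08548 I₀.
Target fraction: 8.34 / 834 W/m² = 0.01 of I₀.
Need I₂/I₀ = 0.01, so cos²(θ − 73°) = 0.01 / 0.08548 = 0.117.
θ − 73° = arccos(√0.117) = 70.0°, giving θ ≈ 73 + 70.0 = 143.0°.

θ ≈ 143°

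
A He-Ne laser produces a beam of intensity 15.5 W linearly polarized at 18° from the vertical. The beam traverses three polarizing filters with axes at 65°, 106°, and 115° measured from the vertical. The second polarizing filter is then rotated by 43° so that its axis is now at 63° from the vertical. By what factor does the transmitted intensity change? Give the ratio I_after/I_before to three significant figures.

I_new/I_old ≈ 0.681

Before rotation:
By Malus's law, I₁ = I₀ cos²(65° − 18°) = I₀ cos²(47°) = 0.4651 I₀.
I₂ = I₁ cos²(106° − 65°) = 0.4651 I₀ · cos²(41°) = 0.2649 I₀.
I₃ = I₂ cos²(115° − 106°) = 0.2649 I₀ · cos²(9°) = 0.2584 I₀.
After rotation:
I₁ = I₀ cos²(65° − 18°) = I₀ cos²(47°) = 0.4651 I₀.
I₂ = I₁ cos²(63° − 65°) = 0.4651 I₀ · cos²(2°) = 0.4646 I₀.
I₃ = I₂ cos²(115° − 63°) = 0.4646 I₀ · cos²(52°) = 0.1761 I₀.
Ratio = 0.1761 / 0.2584 = 0.6813.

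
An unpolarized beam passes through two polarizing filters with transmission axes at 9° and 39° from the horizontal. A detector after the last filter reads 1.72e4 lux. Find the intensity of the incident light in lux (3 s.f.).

Unpolarized light through the first polarizer → I₁ = ½ I₀, now polarized at 9°.
I₂ = I₁ cos²(39° − 9°) = 0.5 I₀ · cos²(30°) = 0.375 I₀.
So 1.72e4 lux = 0.375 I₀, giving I₀ = 1.72e4/0.375 = 4.587e+04 lux.

I₀ ≈ 4.59e4 lux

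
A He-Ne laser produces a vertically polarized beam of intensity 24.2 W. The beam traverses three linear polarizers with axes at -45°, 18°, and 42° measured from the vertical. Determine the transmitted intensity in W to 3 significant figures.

By Malus's law, I₁ = 24.2 W · cos²(45°) = 12.1 W.
I₂ = I₁ · cos²(63°) = 12.1 · 0.2061 = 2.494 W.
I₃ = I₂ · cos²(24°) = 2.494 · 0.8346 = 2.081 W.

I ≈ 2.08 W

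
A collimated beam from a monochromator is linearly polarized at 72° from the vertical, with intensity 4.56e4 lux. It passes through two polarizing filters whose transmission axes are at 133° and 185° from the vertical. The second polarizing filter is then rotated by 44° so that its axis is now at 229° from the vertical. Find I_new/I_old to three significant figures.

I_new/I_old ≈ 0.0288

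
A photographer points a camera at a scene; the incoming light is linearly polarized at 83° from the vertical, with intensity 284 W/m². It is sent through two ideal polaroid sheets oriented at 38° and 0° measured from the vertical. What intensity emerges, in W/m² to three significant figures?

I ≈ 88.2 W/m²

I₁ = 284 W/m² · cos²(45°) = 142 W/m².
I₂ = I₁ · cos²(38°) = 142 · 0.621 = 88.18 W/m².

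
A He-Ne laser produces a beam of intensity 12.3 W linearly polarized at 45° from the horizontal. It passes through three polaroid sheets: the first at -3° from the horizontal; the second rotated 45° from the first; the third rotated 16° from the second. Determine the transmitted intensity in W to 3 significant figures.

By Malus's law, I₁ = 12.3 W · cos²(48°) = 5.507 W.
I₂ = I₁ · cos²(45°) = 5.507 · 0.5 = 2.754 W.
I₃ = I₂ · cos²(16°) = 2.754 · 0.924 = 2.544 W.

I ≈ 2.54 W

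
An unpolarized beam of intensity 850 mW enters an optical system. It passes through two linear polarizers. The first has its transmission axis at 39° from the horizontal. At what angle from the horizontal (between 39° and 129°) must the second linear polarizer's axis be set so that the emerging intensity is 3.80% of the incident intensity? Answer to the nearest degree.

θ ≈ 113°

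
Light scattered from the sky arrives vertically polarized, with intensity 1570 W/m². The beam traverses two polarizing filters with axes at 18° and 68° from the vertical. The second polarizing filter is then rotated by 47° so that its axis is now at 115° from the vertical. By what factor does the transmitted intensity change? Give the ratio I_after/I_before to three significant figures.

I_new/I_old ≈ 0.0359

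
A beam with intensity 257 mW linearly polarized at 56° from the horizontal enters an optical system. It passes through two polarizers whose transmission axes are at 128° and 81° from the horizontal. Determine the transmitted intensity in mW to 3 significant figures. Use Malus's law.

I ≈ 11.4 mW

By Malus's law, I₁ = 257 mW · cos²(72°) = 24.54 mW.
I₂ = I₁ · cos²(47°) = 24.54 · 0.4651 = 11.41 mW.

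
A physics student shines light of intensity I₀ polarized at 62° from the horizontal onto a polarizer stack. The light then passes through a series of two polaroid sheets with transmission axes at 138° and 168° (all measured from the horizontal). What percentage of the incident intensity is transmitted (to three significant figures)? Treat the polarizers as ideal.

I₁ = I₀ cos²(138° − 62°) = I₀ cos²(76°) = 0.05853 I₀.
I₂ = I₁ cos²(168° − 138°) = 0.05853 I₀ · cos²(30°) = 0.04389 I₀.
That is 4.389% of the incident intensity.

≈ 4.39%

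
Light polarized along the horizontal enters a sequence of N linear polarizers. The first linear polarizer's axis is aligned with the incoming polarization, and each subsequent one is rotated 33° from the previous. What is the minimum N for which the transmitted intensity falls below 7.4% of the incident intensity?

First polarizer is aligned with the polarization: full transmission.
Each further stage multiplies by cos²(33°) = 0.7034.
After N polarizers: T = 0.7034^(N−1). Require T < 0.074 ⇒ N−1 > ln(0.074)/ln(0.7034) = 7.40, so N−1 ≥ 8 and N = 9.
Check: N=9 gives T = 0.0599 < 0.074; N=8 gives T = 0.08517.

N = 9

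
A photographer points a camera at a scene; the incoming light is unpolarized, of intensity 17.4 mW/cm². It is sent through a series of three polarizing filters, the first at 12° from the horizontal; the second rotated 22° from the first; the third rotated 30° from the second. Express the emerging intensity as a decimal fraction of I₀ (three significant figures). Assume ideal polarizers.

I/I₀ ≈ 0.322

Unpolarized light through the first polarizer → I₁ = 17.4 mW/cm²/2 = 8.7 mW/cm², polarized at 12°.
I₂ = I₁ · cos²(22°) = 8.7 · 0.8597 = 7.479 mW/cm².
I₃ = I₂ · cos²(30°) = 7.479 · 0.75 = 5.609 mW/cm².
Transmitted fraction = 0.3224.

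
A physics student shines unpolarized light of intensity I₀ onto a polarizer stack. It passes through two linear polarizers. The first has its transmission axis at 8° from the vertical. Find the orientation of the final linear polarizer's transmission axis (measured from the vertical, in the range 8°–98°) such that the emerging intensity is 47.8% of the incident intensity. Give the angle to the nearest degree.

θ ≈ 20°

Unpolarized light through the first polarizer → I₁ = ½ I₀, now polarized at 8°.
Need I₂/I₀ = 0.478, so cos²(θ − 8°) = 0.478 / 0.5 = 0.956.
θ − 8° = arccos(√0.956) = 12.1°, giving θ ≈ 8 + 12.1 = 20.1°.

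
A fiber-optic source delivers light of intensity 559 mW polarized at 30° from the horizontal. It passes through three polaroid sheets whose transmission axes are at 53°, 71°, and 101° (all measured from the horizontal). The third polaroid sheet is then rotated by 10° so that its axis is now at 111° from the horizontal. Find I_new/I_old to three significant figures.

I_new/I_old ≈ 0.782

Before rotation:
By Malus's law, I₁ = I₀ cos²(53° − 30°) = I₀ cos²(23°) = 0.8473 I₀.
I₂ = I₁ cos²(71° − 53°) = 0.8473 I₀ · cos²(18°) = 0.7664 I₀.
I₃ = I₂ cos²(101° − 71°) = 0.7664 I₀ · cos²(30°) = 0.5748 I₀.
After rotation:
I₁ = I₀ cos²(53° − 30°) = I₀ cos²(23°) = 0.8473 I₀.
I₂ = I₁ cos²(71° − 53°) = 0.8473 I₀ · cos²(18°) = 0.7664 I₀.
I₃ = I₂ cos²(111° − 71°) = 0.7664 I₀ · cos²(40°) = 0.4498 I₀.
Ratio = 0.4498 / 0.5748 = 0.7824.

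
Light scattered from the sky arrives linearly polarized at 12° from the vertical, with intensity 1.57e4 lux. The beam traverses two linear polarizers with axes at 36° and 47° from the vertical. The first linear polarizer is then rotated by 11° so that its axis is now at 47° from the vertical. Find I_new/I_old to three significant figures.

Before rotation:
By Malus's law, I₁ = I₀ cos²(36° − 12°) = I₀ cos²(24°) = 0.8346 I₀.
I₂ = I₁ cos²(47° − 36°) = 0.8346 I₀ · cos²(11°) = 0.8042 I₀.
After rotation:
I₁ = I₀ cos²(47° − 12°) = I₀ cos²(35°) = 0.671 I₀.
I₂ = I₁ cos²(47° − 47°) = 0.671 I₀ · cos²(0°) = 0.671 I₀.
Ratio = 0.671 / 0.8042 = 0.8344.

I_new/I_old ≈ 0.834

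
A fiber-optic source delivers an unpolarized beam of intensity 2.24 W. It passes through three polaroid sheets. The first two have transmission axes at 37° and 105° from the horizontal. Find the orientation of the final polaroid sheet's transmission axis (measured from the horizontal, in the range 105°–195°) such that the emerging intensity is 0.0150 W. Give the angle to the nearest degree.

θ ≈ 177°

Unpolarized light through the first polarizer → I₁ = ½ I₀, now polarized at 37°.
I₂ = I₁ cos²(105° − 37°) = 0.5 I₀ · cos²(68°) = 0.07017 I₀.
Target fraction: 0.0150 / 2.24 W = 0.006696 of I₀.
Need I₃/I₀ = 0.006696, so cos²(θ − 105°) = 0.006696 / 0.07017 = 0.09544.
θ − 105° = arccos(√0.09544) = 72.0°, giving θ ≈ 105 + 72.0 = 177.0°.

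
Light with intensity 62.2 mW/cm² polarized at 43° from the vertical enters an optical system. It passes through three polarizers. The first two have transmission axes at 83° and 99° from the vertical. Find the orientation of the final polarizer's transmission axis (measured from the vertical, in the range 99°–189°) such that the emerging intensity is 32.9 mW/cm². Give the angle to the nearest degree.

θ ≈ 108°

I₁ = I₀ cos²(83° − 43°) = I₀ cos²(40°) = 0.5868 I₀.
I₂ = I₁ cos²(99° − 83°) = 0.5868 I₀ · cos²(16°) = 0.5422 I₀.
Target fraction: 32.9 / 62.2 mW/cm² = 0.5289 of I₀.
Need I₃/I₀ = 0.5289, so cos²(θ − 99°) = 0.5289 / 0.5422 = 0.9755.
θ − 99° = arccos(√0.9755) = 9.0°, giving θ ≈ 99 + 9.0 = 108.0°.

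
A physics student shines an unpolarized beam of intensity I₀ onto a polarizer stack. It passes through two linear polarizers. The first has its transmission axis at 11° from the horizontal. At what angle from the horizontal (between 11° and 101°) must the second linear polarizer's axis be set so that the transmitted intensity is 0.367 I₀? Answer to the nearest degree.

θ ≈ 42°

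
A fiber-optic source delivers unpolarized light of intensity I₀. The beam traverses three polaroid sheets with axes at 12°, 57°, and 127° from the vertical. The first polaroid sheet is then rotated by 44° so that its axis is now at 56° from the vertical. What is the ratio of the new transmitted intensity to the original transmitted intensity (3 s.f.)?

Before rotation:
Unpolarized light through the first polarizer → I₁ = ½ I₀, now polarized at 12°.
I₂ = I₁ cos²(57° − 12°) = 0.5 I₀ · cos²(45°) = 0.25 I₀.
I₃ = I₂ cos²(127° − 57°) = 0.25 I₀ · cos²(70°) = 0.02924 I₀.
After rotation:
Unpolarized light through the first polarizer → I₁ = ½ I₀, now polarized at 56°.
I₂ = I₁ cos²(57° − 56°) = 0.5 I₀ · cos²(1°) = 0.4998 I₀.
I₃ = I₂ cos²(127° − 57°) = 0.4998 I₀ · cos²(70°) = 0.05847 I₀.
Ratio = 0.05847 / 0.02924 = 1.999.

I_new/I_old ≈ 2.00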